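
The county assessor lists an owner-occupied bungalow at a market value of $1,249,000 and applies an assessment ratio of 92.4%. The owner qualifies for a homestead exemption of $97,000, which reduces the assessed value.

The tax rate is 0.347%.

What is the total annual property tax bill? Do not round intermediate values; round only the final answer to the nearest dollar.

Assessed value = $1,249,000 × 0.924 = $1,154,076
Taxable value = $1,154,076 − $97,000 = $1,057,076
Tax = $1,057,076 × 0.00347 = $3,668.05372

$3,668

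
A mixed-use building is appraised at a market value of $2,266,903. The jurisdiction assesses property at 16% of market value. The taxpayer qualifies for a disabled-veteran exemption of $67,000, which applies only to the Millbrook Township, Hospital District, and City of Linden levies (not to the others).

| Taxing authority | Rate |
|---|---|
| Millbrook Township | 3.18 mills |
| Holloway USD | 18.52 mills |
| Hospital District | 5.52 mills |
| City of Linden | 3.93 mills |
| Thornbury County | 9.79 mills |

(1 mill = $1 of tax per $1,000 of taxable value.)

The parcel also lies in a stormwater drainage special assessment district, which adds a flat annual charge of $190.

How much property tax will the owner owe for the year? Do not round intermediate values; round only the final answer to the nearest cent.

$14,192.91

Assessed value = $2,266,903 × 0.16 = $362,704.48
Millbrook Township: ($362,704.48 − $67,000) × 0.00318 = $295,704.48 × 0.00318 = $940.3402464
Holloway USD: $362,704.48 × 0.01852 = $6,717.2869696
Hospital District: ($362,704.48 − $67,000) × 0.00552 = $295,704.48 × 0.00552 = $1,632.2887296
City of Linden: ($362,704.48 − $67,000) × 0.00393 = $295,704.48 × 0.00393 = $1,162.1186064
Thornbury County: $362,704.48 × 0.00979 = $3,550.8768592
Levies subtotal = $14,002.9114112
Total = $14,002.9114112 + $190 = $14,192.9114112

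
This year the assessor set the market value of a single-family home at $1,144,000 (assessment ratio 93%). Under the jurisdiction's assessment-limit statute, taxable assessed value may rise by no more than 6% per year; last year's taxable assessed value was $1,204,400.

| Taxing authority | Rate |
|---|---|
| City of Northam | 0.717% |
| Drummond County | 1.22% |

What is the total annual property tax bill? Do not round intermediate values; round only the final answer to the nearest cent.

$20,608.13

Uncapped assessed value = $1,144,000 × 0.93 = $1,063,920
Cap limit = $1,204,400 × 1.06 = $1,276,664
Taxable assessed value = min($1,063,920, $1,276,664) = $1,063,920 (cap does not bind)
City of Northam: $1,063,920 × 0.00717 = $7,628.3064
Drummond County: $1,063,920 × 0.0122 = $12,979.824
Total = $20,608.1304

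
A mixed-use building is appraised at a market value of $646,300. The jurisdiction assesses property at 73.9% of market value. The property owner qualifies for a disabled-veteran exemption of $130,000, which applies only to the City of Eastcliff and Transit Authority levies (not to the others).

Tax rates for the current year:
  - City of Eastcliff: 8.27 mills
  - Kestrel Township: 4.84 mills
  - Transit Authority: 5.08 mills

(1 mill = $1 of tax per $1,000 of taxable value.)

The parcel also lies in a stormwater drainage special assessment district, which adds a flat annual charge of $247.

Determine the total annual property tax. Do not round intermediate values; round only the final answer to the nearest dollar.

$7,199

Assessed value = $646,300 × 0.739 = $477,615.7
City of Eastcliff: ($477,615.7 − $130,000) × 0.00827 = $347,615.7 × 0.00827 = $2,874.781839
Kestrel Township: $477,615.7 × 0.00484 = $2,311.659988
Transit Authority: ($477,615.7 − $130,000) × 0.00508 = $347,615.7 × 0.00508 = $1,765.887756
Levies subtotal = $6,952.329583
Total = $6,952.329583 + $247 = $7,199.329583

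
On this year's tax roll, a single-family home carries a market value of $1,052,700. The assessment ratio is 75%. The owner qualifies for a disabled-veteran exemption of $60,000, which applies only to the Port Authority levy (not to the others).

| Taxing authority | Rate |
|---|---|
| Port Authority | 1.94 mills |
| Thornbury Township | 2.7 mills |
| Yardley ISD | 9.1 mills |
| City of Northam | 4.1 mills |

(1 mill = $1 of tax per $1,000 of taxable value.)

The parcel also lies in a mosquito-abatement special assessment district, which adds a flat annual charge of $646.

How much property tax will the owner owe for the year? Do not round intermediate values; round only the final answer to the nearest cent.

Assessed value = $1,052,700 × 0.75 = $789,525
Port Authority: ($789,525 − $60,000) × 0.00194 = $729,525 × 0.00194 = $1,415.2785
Thornbury Township: $789,525 × 0.0027 = $2,131.7175
Yardley ISD: $789,525 × 0.0091 = $7,184.6775
City of Northam: $789,525 × 0.0041 = $3,237.0525
Levies subtotal = $13,968.726
Total = $13,968.726 + $646 = $14,614.726

$14,614.73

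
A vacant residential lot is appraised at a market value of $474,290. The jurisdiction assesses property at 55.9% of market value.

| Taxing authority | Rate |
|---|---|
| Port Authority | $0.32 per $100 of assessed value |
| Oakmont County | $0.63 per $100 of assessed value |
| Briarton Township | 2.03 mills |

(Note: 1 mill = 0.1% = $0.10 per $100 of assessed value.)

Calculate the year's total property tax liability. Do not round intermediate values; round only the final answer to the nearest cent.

Assessed value = $474,290 × 0.559 = $265,128.11
Port Authority: $265,128.11 × 0.0032 = $848.409952
Oakmont County: $265,128.11 × 0.0063 = $1,670.307093
Briarton Township: $265,128.11 × 0.00203 = $538.2100633
Total = $3,056.9271083

$3,056.93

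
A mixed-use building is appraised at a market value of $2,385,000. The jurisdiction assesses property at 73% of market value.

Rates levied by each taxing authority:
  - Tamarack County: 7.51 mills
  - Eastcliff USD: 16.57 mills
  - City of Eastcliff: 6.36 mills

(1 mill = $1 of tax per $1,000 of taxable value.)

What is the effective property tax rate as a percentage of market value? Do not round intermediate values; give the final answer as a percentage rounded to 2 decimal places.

2.22%

Assessed value = $2,385,000 × 0.73 = $1,741,050
Tamarack County: $1,741,050 × 0.00751 = $13,075.2855
Eastcliff USD: $1,741,050 × 0.01657 = $28,849.1985
City of Eastcliff: $1,741,050 × 0.00636 = $11,073.078
Total tax = $52,997.562
Effective rate = $52,997.562 ÷ $2,385,000 = 2.22% of market value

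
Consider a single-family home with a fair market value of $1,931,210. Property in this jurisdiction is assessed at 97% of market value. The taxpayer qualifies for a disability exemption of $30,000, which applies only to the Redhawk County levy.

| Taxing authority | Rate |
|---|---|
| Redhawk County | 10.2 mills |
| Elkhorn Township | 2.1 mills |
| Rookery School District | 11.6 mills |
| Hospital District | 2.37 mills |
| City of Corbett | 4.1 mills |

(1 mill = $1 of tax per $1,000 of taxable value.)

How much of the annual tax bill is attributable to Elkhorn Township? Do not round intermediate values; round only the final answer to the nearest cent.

Assessed value = $1,931,210 × 0.97 = $1,873,273.7
Elkhorn Township taxable value = $1,873,273.7 (exemption does not apply)
Elkhorn Township levy = $1,873,273.7 × 0.0021 = $3,933.87477

$3,933.87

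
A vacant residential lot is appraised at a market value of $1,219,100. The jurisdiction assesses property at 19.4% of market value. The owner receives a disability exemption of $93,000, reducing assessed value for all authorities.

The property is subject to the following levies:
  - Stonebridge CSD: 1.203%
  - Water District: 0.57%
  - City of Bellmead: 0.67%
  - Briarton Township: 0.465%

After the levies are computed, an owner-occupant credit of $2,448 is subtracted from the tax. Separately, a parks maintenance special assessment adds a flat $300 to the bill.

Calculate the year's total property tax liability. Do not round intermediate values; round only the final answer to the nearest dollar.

Assessed value = $1,219,100 × 0.194 = $236,505.4
Taxable value = $236,505.4 − $93,000 = $143,505.4
Stonebridge CSD: $143,505.4 × 0.01203 = $1,726.369962
Water District: $143,505.4 × 0.0057 = $817.98078
City of Bellmead: $143,505.4 × 0.0067 = $961.48618
Briarton Township: $143,505.4 × 0.00465 = $667.30011
Levies subtotal = $4,173.137032
After credit = $4,173.137032 − $2,448 = $1,725.137032
Total = $1,725.137032 + $300 = $2,025.137032

$2,025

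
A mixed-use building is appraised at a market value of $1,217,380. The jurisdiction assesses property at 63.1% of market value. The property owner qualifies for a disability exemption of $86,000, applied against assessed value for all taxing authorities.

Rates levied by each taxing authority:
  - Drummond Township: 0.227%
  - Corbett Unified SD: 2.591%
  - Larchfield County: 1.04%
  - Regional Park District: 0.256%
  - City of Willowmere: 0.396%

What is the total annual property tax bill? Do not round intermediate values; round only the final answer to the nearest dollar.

Assessed value = $1,217,380 × 0.631 = $768,166.78
Taxable value = $768,166.78 − $86,000 = $682,166.78
Drummond Township: $682,166.78 × 0.00227 = $1,548.5185906
Corbett Unified SD: $682,166.78 × 0.02591 = $17,674.9412698
Larchfield County: $682,166.78 × 0.0104 = $7,094.534512
Regional Park District: $682,166.78 × 0.00256 = $1,746.3469568
City of Willowmere: $682,166.78 × 0.00396 = $2,701.3804488
Total = $1,548.5185906 + $17,674.9412698 + $7,094.534512 + $1,746.3469568 + $2,701.3804488 = $30,765.721778

$30,766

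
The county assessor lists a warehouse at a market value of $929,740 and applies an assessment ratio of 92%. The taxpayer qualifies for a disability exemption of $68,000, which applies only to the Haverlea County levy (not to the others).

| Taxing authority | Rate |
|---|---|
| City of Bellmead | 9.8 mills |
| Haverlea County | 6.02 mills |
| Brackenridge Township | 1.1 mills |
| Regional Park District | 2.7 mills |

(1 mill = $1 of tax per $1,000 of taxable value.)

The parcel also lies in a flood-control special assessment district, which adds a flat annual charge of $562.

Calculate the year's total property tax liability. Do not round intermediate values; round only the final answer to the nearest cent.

Assessed value = $929,740 × 0.92 = $855,360.8
City of Bellmead: $855,360.8 × 0.0098 = $8,382.53584
Haverlea County: ($855,360.8 − $68,000) × 0.00602 = $787,360.8 × 0.00602 = $4,739.912016
Brackenridge Township: $855,360.8 × 0.0011 = $940.89688
Regional Park District: $855,360.8 × 0.0027 = $2,309.47416
Levies subtotal = $16,372.818896
Total = $16,372.818896 + $562 = $16,934.818896

$16,934.82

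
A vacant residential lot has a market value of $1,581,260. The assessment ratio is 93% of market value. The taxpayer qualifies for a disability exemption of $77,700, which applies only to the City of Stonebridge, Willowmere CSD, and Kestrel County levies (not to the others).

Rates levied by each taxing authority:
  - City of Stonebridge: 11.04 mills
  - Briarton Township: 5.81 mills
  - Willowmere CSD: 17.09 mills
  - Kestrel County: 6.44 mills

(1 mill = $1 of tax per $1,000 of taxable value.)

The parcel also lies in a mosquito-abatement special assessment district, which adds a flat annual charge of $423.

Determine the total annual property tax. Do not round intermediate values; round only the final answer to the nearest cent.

$57,118.60

Assessed value = $1,581,260 × 0.93 = $1,470,571.8
City of Stonebridge: ($1,470,571.8 − $77,700) × 0.01104 = $1,392,871.8 × 0.01104 = $15,377.304672
Briarton Township: $1,470,571.8 × 0.00581 = $8,544.022158
Willowmere CSD: ($1,470,571.8 − $77,700) × 0.01709 = $1,392,871.8 × 0.01709 = $23,804.179062
Kestrel County: ($1,470,571.8 − $77,700) × 0.00644 = $1,392,871.8 × 0.00644 = $8,970.094392
Levies subtotal = $56,695.600284
Total = $56,695.600284 + $423 = $57,118.600284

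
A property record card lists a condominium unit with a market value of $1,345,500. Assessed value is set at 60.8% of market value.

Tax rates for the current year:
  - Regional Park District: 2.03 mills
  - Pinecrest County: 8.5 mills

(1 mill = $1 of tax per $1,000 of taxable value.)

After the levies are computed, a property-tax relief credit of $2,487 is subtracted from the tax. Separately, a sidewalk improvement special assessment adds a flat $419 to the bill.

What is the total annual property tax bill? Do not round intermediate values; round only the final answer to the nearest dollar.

Assessed value = $1,345,500 × 0.608 = $818,064
Regional Park District: $818,064 × 0.00203 = $1,660.66992
Pinecrest County: $818,064 × 0.0085 = $6,953.544
Levies subtotal = $8,614.21392
After credit = $8,614.21392 − $2,487 = $6,127.21392
Total = $6,127.21392 + $419 = $6,546.21392

$6,546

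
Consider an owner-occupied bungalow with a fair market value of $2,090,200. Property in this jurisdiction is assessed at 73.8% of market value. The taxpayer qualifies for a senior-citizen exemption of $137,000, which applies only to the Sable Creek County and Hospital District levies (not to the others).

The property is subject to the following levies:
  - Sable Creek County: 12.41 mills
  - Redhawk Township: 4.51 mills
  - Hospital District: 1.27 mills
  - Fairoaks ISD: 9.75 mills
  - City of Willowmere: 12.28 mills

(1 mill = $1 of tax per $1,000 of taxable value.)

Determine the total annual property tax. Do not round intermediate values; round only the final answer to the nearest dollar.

Assessed value = $2,090,200 × 0.738 = $1,542,567.6
Sable Creek County: ($1,542,567.6 − $137,000) × 0.01241 = $1,405,567.6 × 0.01241 = $17,443.093916
Redhawk Township: $1,542,567.6 × 0.00451 = $6,956.979876
Hospital District: ($1,542,567.6 − $137,000) × 0.00127 = $1,405,567.6 × 0.00127 = $1,785.070852
Fairoaks ISD: $1,542,567.6 × 0.00975 = $15,040.0341
City of Willowmere: $1,542,567.6 × 0.01228 = $18,942.730128
Total = $60,167.908872

$60,168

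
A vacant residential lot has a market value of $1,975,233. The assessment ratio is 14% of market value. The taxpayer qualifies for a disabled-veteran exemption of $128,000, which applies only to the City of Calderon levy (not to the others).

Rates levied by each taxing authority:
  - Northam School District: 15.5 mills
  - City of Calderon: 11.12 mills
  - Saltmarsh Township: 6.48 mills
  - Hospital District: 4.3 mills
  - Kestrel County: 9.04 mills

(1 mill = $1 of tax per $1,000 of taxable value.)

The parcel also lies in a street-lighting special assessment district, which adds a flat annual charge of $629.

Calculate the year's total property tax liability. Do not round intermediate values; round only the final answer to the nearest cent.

Assessed value = $1,975,233 × 0.14 = $276,532.62
Northam School District: $276,532.62 × 0.0155 = $4,286.25561
City of Calderon: ($276,532.62 − $128,000) × 0.01112 = $148,532.62 × 0.01112 = $1,651.6827344
Saltmarsh Township: $276,532.62 × 0.00648 = $1,791.9313776
Hospital District: $276,532.62 × 0.0043 = $1,189.090266
Kestrel County: $276,532.62 × 0.00904 = $2,499.8548848
Levies subtotal = $11,418.8148728
Total = $11,418.8148728 + $629 = $12,047.8148728

$12,047.81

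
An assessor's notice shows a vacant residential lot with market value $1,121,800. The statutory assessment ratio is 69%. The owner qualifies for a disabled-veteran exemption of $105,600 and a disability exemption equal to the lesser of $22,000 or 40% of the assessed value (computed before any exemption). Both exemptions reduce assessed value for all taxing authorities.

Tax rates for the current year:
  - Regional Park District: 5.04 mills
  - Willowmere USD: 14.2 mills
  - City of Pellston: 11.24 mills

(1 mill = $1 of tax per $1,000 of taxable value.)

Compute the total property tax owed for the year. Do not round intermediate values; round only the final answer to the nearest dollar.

$19,704

Assessed value = $1,121,800 × 0.69 = $774,042
Disability exemption = min($22,000, 40% × $774,042) = min($22,000, $309,616.8) = $22,000 (dollar cap binds)
Taxable value = $774,042 − $105,600 − $22,000 = $646,442
Regional Park District: $646,442 × 0.00504 = $3,258.06768
Willowmere USD: $646,442 × 0.0142 = $9,179.4764
City of Pellston: $646,442 × 0.01124 = $7,266.00808
Total = $19,703.55216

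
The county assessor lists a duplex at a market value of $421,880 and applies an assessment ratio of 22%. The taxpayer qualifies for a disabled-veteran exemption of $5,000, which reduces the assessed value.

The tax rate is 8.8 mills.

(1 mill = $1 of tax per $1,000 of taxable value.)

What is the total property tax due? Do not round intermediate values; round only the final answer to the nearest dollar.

$773

Assessed value = $421,880 × 0.22 = $92,813.6
Taxable value = $92,813.6 − $5,000 = $87,813.6
Tax = $87,813.6 × 0.0088 = $772.75968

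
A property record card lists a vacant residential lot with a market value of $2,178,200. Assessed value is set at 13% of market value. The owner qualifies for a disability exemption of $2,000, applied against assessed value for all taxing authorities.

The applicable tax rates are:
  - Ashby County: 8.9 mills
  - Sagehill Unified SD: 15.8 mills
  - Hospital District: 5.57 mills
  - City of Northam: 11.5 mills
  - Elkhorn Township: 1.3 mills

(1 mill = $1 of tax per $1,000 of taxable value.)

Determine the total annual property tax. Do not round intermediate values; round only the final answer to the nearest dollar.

Assessed value = $2,178,200 × 0.13 = $283,166
Taxable value = $283,166 − $2,000 = $281,166
Ashby County: $281,166 × 0.0089 = $2,502.3774
Sagehill Unified SD: $281,166 × 0.0158 = $4,442.4228
Hospital District: $281,166 × 0.00557 = $1,566.09462
City of Northam: $281,166 × 0.0115 = $3,233.409
Elkhorn Township: $281,166 × 0.0013 = $365.5158
Total = $2,502.3774 + $4,442.4228 + $1,566.09462 + $3,233.409 + $365.5158 = $12,109.81962

$12,110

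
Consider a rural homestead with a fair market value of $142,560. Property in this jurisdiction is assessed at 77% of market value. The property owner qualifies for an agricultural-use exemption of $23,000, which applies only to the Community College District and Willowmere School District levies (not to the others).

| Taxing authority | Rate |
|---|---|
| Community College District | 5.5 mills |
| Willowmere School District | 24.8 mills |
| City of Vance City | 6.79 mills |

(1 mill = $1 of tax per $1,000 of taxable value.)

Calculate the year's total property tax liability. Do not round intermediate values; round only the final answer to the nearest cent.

Assessed value = $142,560 × 0.77 = $109,771.2
Community College District: ($109,771.2 − $23,000) × 0.0055 = $86,771.2 × 0.0055 = $477.2416
Willowmere School District: ($109,771.2 − $23,000) × 0.0248 = $86,771.2 × 0.0248 = $2,151.92576
City of Vance City: $109,771.2 × 0.00679 = $745.346448
Total = $3,374.513808

$3,374.51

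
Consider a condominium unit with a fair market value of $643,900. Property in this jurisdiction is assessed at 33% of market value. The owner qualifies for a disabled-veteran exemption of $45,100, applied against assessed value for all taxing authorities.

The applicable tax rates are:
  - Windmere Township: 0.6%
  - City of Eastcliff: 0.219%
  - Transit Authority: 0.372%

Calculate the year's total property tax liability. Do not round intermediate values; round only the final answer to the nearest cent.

Assessed value = $643,900 × 0.33 = $212,487
Taxable value = $212,487 − $45,100 = $167,387
Windmere Township: $167,387 × 0.006 = $1,004.322
City of Eastcliff: $167,387 × 0.00219 = $366.57753
Transit Authority: $167,387 × 0.00372 = $622.67964
Total = $1,004.322 + $366.57753 + $622.67964 = $1,993.57917

$1,993.58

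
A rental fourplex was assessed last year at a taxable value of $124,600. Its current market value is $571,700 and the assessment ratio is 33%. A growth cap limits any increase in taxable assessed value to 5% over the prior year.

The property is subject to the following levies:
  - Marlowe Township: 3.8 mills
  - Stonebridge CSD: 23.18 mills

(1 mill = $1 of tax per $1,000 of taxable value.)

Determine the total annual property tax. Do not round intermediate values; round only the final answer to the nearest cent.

$3,529.79

Uncapped assessed value = $571,700 × 0.33 = $188,661
Cap limit = $124,600 × 1.05 = $130,830
Taxable assessed value = min($188,661, $130,830) = $130,830 (cap binds)
Marlowe Township: $130,830 × 0.0038 = $497.154
Stonebridge CSD: $130,830 × 0.02318 = $3,032.6394
Total = $3,529.7934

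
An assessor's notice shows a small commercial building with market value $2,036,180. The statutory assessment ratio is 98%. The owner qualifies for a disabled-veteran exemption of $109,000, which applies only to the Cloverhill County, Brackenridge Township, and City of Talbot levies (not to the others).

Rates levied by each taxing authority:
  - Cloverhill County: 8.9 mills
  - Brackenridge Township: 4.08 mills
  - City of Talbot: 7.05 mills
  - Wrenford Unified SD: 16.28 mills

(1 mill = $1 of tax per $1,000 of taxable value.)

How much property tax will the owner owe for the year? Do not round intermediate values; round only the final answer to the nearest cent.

Assessed value = $2,036,180 × 0.98 = $1,995,456.4
Cloverhill County: ($1,995,456.4 − $109,000) × 0.0089 = $1,886,456.4 × 0.0089 = $16,789.46196
Brackenridge Township: ($1,995,456.4 − $109,000) × 0.00408 = $1,886,456.4 × 0.00408 = $7,696.742112
City of Talbot: ($1,995,456.4 − $109,000) × 0.00705 = $1,886,456.4 × 0.00705 = $13,299.51762
Wrenford Unified SD: $1,995,456.4 × 0.01628 = $32,486.030192
Total = $70,271.751884

$70,271.75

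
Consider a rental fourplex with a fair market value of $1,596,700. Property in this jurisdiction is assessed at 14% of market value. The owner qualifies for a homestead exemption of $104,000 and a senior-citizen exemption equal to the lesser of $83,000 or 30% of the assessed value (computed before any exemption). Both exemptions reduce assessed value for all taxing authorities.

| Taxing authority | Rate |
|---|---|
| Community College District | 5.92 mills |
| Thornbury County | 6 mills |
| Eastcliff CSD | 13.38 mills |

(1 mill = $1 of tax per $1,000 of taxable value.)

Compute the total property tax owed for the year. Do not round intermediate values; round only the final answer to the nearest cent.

Assessed value = $1,596,700 × 0.14 = $223,538
Senior-citizen exemption = min($83,000, 30% × $223,538) = min($83,000, $67,061.4) = $67,061.4 (percentage binds)
Taxable value = $223,538 − $104,000 − $67,061.4 = $52,476.6
Community College District: $52,476.6 × 0.00592 = $310.661472
Thornbury County: $52,476.6 × 0.006 = $314.8596
Eastcliff CSD: $52,476.6 × 0.01338 = $702.136908
Total = $1,327.65798

$1,327.66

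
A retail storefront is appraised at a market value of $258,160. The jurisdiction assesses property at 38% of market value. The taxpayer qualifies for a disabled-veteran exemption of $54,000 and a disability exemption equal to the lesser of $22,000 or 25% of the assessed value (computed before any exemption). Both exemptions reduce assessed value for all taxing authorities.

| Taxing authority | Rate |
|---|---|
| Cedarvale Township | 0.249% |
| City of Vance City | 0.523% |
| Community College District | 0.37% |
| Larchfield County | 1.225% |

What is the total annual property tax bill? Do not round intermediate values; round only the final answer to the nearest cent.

Assessed value = $258,160 × 0.38 = $98,100.8
Disability exemption = min($22,000, 25% × $98,100.8) = min($22,000, $24,525.2) = $22,000 (dollar cap binds)
Taxable value = $98,100.8 − $54,000 − $22,000 = $22,100.8
Cedarvale Township: $22,100.8 × 0.00249 = $55.030992
City of Vance City: $22,100.8 × 0.00523 = $115.587184
Community College District: $22,100.8 × 0.0037 = $81.77296
Larchfield County: $22,100.8 × 0.01225 = $270.7348
Total = $523.125936

$523.13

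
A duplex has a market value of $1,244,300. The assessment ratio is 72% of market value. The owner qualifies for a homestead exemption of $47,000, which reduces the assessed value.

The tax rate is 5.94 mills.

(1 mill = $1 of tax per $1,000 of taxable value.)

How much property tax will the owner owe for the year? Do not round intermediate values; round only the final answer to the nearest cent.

$5,042.44

Assessed value = $1,244,300 × 0.72 = $895,896
Taxable value = $895,896 − $47,000 = $848,896
Tax = $848,896 × 0.00594 = $5,042.44224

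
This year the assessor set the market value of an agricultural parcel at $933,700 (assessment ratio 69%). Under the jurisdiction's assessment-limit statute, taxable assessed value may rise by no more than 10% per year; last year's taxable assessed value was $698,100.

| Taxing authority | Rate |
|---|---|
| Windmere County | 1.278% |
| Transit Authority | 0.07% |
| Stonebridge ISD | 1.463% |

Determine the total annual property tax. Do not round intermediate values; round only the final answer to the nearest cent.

$18,109.95

Uncapped assessed value = $933,700 × 0.69 = $644,253
Cap limit = $698,100 × 1.1 = $767,910
Taxable assessed value = min($644,253, $767,910) = $644,253 (cap does not bind)
Windmere County: $644,253 × 0.01278 = $8,233.55334
Transit Authority: $644,253 × 0.0007 = $450.9771
Stonebridge ISD: $644,253 × 0.01463 = $9,425.42139
Total = $18,109.95183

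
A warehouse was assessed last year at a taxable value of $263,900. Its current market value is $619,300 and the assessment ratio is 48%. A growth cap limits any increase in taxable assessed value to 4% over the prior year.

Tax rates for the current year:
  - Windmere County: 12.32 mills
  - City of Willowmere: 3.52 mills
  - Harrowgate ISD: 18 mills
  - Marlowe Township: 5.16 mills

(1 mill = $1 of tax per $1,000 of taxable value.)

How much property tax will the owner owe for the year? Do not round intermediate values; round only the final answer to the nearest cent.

Uncapped assessed value = $619,300 × 0.48 = $297,264
Cap limit = $263,900 × 1.04 = $274,456
Taxable assessed value = min($297,264, $274,456) = $274,456 (cap binds)
Windmere County: $274,456 × 0.01232 = $3,381.29792
City of Willowmere: $274,456 × 0.00352 = $966.08512
Harrowgate ISD: $274,456 × 0.018 = $4,940.208
Marlowe Township: $274,456 × 0.00516 = $1,416.19296
Total = $10,703.784

$10,703.78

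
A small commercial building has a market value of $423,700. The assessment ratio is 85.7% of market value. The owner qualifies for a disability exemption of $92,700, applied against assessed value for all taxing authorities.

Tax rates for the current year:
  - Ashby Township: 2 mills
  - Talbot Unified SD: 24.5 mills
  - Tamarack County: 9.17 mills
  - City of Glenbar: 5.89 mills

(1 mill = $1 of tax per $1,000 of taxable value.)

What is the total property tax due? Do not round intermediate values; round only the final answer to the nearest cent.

Assessed value = $423,700 × 0.857 = $363,110.9
Taxable value = $363,110.9 − $92,700 = $270,410.9
Ashby Township: $270,410.9 × 0.002 = $540.8218
Talbot Unified SD: $270,410.9 × 0.0245 = $6,625.06705
Tamarack County: $270,410.9 × 0.00917 = $2,479.667953
City of Glenbar: $270,410.9 × 0.00589 = $1,592.720201
Total = $540.8218 + $6,625.06705 + $2,479.667953 + $1,592.720201 = $11,238.277004

$11,238.28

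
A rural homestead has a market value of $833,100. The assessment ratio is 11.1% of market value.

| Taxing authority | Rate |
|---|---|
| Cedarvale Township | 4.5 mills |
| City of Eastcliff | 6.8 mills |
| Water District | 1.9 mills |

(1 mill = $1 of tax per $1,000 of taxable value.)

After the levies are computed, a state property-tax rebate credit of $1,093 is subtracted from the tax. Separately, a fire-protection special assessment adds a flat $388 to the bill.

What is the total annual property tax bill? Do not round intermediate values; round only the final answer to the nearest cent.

$515.66

Assessed value = $833,100 × 0.111 = $92,474.1
Cedarvale Township: $92,474.1 × 0.0045 = $416.13345
City of Eastcliff: $92,474.1 × 0.0068 = $628.82388
Water District: $92,474.1 × 0.0019 = $175.70079
Levies subtotal = $1,220.65812
After credit = $1,220.65812 − $1,093 = $127.65812
Total = $127.65812 + $388 = $515.65812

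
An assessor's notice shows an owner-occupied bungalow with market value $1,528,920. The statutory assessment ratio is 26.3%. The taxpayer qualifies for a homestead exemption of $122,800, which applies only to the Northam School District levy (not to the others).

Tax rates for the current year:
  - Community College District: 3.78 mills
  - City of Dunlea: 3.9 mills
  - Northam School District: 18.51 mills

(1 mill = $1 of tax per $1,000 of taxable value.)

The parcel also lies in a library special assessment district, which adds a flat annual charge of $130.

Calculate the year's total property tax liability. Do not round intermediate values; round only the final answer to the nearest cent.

$8,388.13

Assessed value = $1,528,920 × 0.263 = $402,105.96
Community College District: $402,105.96 × 0.00378 = $1,519.9605288
City of Dunlea: $402,105.96 × 0.0039 = $1,568.213244
Northam School District: ($402,105.96 − $122,800) × 0.01851 = $279,305.96 × 0.01851 = $5,169.9533196
Levies subtotal = $8,258.1270924
Total = $8,258.1270924 + $130 = $8,388.1270924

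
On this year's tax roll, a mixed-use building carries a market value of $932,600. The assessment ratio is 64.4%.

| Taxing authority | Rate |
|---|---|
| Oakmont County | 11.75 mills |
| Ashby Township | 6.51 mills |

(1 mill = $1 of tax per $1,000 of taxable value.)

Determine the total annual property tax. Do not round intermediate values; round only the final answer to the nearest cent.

$10,966.85

Assessed value = $932,600 × 0.644 = $600,594.4
Oakmont County: $600,594.4 × 0.01175 = $7,056.9842
Ashby Township: $600,594.4 × 0.00651 = $3,909.869544
Total = $7,056.9842 + $3,909.869544 = $10,966.853744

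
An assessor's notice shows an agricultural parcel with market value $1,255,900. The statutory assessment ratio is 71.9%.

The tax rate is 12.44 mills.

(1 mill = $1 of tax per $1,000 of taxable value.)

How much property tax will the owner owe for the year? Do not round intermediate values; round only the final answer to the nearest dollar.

$11,233

Assessed value = $1,255,900 × 0.719 = $902,992.1
Tax = $902,992.1 × 0.01244 = $11,233.221724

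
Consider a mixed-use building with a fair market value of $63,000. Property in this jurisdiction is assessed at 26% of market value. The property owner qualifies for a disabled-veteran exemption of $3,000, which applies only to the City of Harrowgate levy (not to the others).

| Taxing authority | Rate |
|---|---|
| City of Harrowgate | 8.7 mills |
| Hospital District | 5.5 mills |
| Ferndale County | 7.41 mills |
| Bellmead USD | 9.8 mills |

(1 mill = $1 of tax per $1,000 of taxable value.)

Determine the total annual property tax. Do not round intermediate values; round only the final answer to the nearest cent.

Assessed value = $63,000 × 0.26 = $16,380
City of Harrowgate: ($16,380 − $3,000) × 0.0087 = $13,380 × 0.0087 = $116.406
Hospital District: $16,380 × 0.0055 = $90.09
Ferndale County: $16,380 × 0.00741 = $121.3758
Bellmead USD: $16,380 × 0.0098 = $160.524
Total = $488.3958

$488.40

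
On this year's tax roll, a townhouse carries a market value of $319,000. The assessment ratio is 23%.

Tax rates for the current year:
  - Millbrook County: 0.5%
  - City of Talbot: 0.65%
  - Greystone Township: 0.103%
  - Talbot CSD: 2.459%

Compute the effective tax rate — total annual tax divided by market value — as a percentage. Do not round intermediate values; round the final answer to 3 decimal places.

Assessed value = $319,000 × 0.23 = $73,370
Millbrook County: $73,370 × 0.005 = $366.85
City of Talbot: $73,370 × 0.0065 = $476.905
Greystone Township: $73,370 × 0.00103 = $75.5711
Talbot CSD: $73,370 × 0.02459 = $1,804.1683
Total tax = $2,723.4944
Effective rate = $2,723.4944 ÷ $319,000 = 0.854% of market value

0.854%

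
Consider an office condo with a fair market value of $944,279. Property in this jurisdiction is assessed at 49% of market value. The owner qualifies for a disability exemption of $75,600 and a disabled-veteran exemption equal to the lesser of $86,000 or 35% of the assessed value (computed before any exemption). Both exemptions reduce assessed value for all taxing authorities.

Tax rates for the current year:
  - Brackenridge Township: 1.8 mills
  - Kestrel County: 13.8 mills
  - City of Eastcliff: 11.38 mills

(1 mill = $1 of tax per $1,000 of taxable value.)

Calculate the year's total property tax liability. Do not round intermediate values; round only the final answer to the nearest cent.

$8,123.59

Assessed value = $944,279 × 0.49 = $462,696.71
Disabled-veteran exemption = min($86,000, 35% × $462,696.71) = min($86,000, $161,943.8485) = $86,000 (dollar cap binds)
Taxable value = $462,696.71 − $75,600 − $86,000 = $301,096.71
Brackenridge Township: $301,096.71 × 0.0018 = $541.974078
Kestrel County: $301,096.71 × 0.0138 = $4,155.134598
City of Eastcliff: $301,096.71 × 0.01138 = $3,426.4805598
Total = $8,123.5892358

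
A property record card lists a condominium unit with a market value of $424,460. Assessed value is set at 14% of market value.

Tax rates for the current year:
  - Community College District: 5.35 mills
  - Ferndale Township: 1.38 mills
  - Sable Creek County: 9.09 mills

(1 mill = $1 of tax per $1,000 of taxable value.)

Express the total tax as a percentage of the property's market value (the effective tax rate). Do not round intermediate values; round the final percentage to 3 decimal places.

Assessed value = $424,460 × 0.14 = $59,424.4
Community College District: $59,424.4 × 0.00535 = $317.92054
Ferndale Township: $59,424.4 × 0.00138 = $82.005672
Sable Creek County: $59,424.4 × 0.00909 = $540.167796
Total tax = $940.094008
Effective rate = $940.094008 ÷ $424,460 = 0.221% of market value

0.221%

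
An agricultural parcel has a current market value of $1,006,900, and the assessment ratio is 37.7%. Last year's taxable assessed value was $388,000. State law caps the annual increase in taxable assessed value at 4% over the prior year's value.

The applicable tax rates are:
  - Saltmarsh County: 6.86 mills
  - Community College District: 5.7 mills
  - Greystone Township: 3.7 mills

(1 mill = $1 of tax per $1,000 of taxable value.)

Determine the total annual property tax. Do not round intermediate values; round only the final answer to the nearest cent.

Uncapped assessed value = $1,006,900 × 0.377 = $379,601.3
Cap limit = $388,000 × 1.04 = $403,520
Taxable assessed value = min($379,601.3, $403,520) = $379,601.3 (cap does not bind)
Saltmarsh County: $379,601.3 × 0.00686 = $2,604.064918
Community College District: $379,601.3 × 0.0057 = $2,163.72741
Greystone Township: $379,601.3 × 0.0037 = $1,404.52481
Total = $6,172.317138

$6,172.32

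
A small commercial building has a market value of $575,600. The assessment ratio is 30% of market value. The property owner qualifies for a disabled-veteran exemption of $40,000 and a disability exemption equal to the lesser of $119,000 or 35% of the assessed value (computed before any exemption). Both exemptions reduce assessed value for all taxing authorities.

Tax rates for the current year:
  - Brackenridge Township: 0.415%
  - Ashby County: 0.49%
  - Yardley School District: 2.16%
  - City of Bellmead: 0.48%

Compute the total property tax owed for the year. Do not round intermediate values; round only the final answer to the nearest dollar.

Assessed value = $575,600 × 0.3 = $172,680
Disability exemption = min($119,000, 35% × $172,680) = min($119,000, $60,438) = $60,438 (percentage binds)
Taxable value = $172,680 − $40,000 − $60,438 = $72,242
Brackenridge Township: $72,242 × 0.00415 = $299.8043
Ashby County: $72,242 × 0.0049 = $353.9858
Yardley School District: $72,242 × 0.0216 = $1,560.4272
City of Bellmead: $72,242 × 0.0048 = $346.7616
Total = $2,560.9789

$2,561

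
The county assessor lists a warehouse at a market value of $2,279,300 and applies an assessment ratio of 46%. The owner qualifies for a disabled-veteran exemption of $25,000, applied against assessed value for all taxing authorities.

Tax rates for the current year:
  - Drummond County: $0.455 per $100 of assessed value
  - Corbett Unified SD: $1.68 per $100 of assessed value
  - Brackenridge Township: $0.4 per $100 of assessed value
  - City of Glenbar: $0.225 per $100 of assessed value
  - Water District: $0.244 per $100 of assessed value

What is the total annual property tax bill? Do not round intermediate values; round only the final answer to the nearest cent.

$30,745.28

Assessed value = $2,279,300 × 0.46 = $1,048,478
Taxable value = $1,048,478 − $25,000 = $1,023,478
Drummond County: $1,023,478 × 0.00455 = $4,656.8249
Corbett Unified SD: $1,023,478 × 0.0168 = $17,194.4304
Brackenridge Township: $1,023,478 × 0.004 = $4,093.912
City of Glenbar: $1,023,478 × 0.00225 = $2,302.8255
Water District: $1,023,478 × 0.00244 = $2,497.28632
Total = $4,656.8249 + $17,194.4304 + $4,093.912 + $2,302.8255 + $2,497.28632 = $30,745.27912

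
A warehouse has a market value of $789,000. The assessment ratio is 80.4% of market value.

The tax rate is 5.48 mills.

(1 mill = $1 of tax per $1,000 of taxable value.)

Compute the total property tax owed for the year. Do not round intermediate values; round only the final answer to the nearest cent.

$3,476.27

Assessed value = $789,000 × 0.804 = $634,356
Tax = $634,356 × 0.00548 = $3,476.27088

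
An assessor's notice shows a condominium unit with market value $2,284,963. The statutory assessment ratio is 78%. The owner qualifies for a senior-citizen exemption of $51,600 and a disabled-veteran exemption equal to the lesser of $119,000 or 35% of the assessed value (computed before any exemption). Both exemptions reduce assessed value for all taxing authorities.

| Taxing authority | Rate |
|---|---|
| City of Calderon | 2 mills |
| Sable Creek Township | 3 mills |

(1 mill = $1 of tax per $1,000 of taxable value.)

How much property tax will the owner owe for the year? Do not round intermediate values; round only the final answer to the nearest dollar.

Assessed value = $2,284,963 × 0.78 = $1,782,271.14
Disabled-veteran exemption = min($119,000, 35% × $1,782,271.14) = min($119,000, $623,794.899) = $119,000 (dollar cap binds)
Taxable value = $1,782,271.14 − $51,600 − $119,000 = $1,611,671.14
City of Calderon: $1,611,671.14 × 0.002 = $3,223.34228
Sable Creek Township: $1,611,671.14 × 0.003 = $4,835.01342
Total = $8,058.3557

$8,058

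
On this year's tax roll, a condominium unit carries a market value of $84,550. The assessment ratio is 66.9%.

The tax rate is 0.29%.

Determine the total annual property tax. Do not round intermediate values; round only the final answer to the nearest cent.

Assessed value = $84,550 × 0.669 = $56,563.95
Tax = $56,563.95 × 0.0029 = $164.035455

$164.04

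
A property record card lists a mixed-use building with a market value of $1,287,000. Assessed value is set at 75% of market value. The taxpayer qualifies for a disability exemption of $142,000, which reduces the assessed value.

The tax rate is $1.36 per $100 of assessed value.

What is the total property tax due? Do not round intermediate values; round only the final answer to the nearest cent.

$11,196.20

Assessed value = $1,287,000 × 0.75 = $965,250
Taxable value = $965,250 − $142,000 = $823,250
Tax = $823,250 × 0.0136 = $11,196.2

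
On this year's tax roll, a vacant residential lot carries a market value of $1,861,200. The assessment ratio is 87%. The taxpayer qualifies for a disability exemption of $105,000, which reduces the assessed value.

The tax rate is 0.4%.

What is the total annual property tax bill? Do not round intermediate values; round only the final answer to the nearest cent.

Assessed value = $1,861,200 × 0.87 = $1,619,244
Taxable value = $1,619,244 − $105,000 = $1,514,244
Tax = $1,514,244 × 0.004 = $6,056.976

$6,056.98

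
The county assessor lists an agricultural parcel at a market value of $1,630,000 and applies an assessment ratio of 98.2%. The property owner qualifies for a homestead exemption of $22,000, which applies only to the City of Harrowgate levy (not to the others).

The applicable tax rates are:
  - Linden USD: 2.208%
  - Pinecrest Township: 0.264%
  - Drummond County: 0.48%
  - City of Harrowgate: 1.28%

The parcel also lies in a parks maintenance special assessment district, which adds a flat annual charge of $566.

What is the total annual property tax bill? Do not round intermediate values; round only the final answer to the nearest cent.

$68,024.33

Assessed value = $1,630,000 × 0.982 = $1,600,660
Linden USD: $1,600,660 × 0.02208 = $35,342.5728
Pinecrest Township: $1,600,660 × 0.00264 = $4,225.7424
Drummond County: $1,600,660 × 0.0048 = $7,683.168
City of Harrowgate: ($1,600,660 − $22,000) × 0.0128 = $1,578,660 × 0.0128 = $20,206.848
Levies subtotal = $67,458.3312
Total = $67,458.3312 + $566 = $68,024.3312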